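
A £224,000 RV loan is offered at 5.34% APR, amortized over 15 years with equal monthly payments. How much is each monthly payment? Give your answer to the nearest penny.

Monthly rate = 5.34%/12 = 0.0044500; payment = 224,000 × 0.0044500 / (1 − (1+0.0044500)^−180) = £1,811.30.

£1,811.30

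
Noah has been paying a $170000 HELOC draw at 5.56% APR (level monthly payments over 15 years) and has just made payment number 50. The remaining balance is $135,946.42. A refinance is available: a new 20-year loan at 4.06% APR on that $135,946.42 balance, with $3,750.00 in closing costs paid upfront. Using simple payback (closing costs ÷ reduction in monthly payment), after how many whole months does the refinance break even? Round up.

7 months

Current payment = 170,000 × 5.56%/12 / (1 − (1+0.0046333)^−180) = $1,394.46.
Refinanced payment = 135,946.42 × 0.0033833 / (1 − (1+0.0033833)^−240) = $828.11.
Monthly savings = $1,394.46 − $828.11 = $566.35.
Break-even = $3,750.00 / $566.35 = 6.62 → 7 months.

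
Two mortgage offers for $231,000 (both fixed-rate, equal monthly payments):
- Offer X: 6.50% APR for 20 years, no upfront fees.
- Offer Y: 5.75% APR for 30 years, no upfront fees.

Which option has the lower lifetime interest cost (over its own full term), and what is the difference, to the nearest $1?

Offer X by $71,953

Offer X: at 6.50% the monthly rate is 0.0054167, so the payment is 231,000 × 0.0054167 / (1 − 1.0054167^−240) = $1,722.27.
Total interest on Offer X = 240 × $1,722.27 − $231,000 = $182,344.80.
Offer Y: at 5.75% the monthly rate is 0.0047917, so the payment is 231,000 × 0.0047917 / (1 − 1.0047917^−360) = $1,348.05.
Total interest on Offer Y = 360 × $1,348.05 − $231,000 = $254,298.00.
Offer X is lower by $71,953.20.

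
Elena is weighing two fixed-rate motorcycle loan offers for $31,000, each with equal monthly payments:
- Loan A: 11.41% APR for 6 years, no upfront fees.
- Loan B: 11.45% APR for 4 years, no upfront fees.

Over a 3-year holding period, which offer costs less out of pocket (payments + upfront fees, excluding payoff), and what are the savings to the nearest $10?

Loan A: monthly rate = 11.41%/12 = 0.0095083; payment = 31,000 × 0.0095083 / (1 − (1+0.0095083)^−72) = $596.59.
Loan B: at 11.45% the monthly rate is 0.0095417, so the payment is 31,000 × 0.0095417 / (1 − 1.0095417^−48) = $808.00.
Over 36 months: Loan A costs 36 × $596.59 = $21,477.24; Loan B costs 36 × $808.00 = $29,088.00.
Loan A is cheaper by $29,088.00 − $21,477.24 = $7,610.76.

Loan A by $7,610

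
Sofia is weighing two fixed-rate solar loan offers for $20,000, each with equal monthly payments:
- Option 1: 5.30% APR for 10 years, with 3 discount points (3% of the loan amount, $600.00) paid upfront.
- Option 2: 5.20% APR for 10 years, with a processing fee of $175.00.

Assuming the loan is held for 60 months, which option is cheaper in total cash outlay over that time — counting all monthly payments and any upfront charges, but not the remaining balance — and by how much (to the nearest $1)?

Option 2 by $484

Option 1: at 5.30% the monthly rate is 0.0044167, so the payment is 20,000 × 0.0044167 / (1 − 1.0044167^−120) = $215.08.
Option 2: at 5.20% the monthly rate is 0.0043333, so the payment is 20,000 × 0.0043333 / (1 − 1.0043333^−120) = $214.09.
Over 60 months: Option 1 costs 60 × $215.08 + $600.00 = $13,504.80; Option 2 costs 60 × $214.09 + $175.00 = $13,020.40.
Option 2 is cheaper by $13,504.80 − $13,020.40 = $484.40.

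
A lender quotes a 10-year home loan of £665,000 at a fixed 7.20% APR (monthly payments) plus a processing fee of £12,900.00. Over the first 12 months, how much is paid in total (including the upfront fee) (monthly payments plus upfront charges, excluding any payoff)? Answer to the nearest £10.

£106,380

At 7.20% the monthly rate is 0.0060000, so the payment is 665,000 × 0.0060000 / (1 − 1.0060000^−120) = £7,789.93.
Total outlay = 12 × £7,789.93 + £12,900.00 = £106,379.16.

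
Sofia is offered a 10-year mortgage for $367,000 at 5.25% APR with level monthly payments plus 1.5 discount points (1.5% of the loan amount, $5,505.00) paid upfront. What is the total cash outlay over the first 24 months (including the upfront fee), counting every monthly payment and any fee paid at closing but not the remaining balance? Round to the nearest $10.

$100,010

At 5.25% the monthly rate is 0.0043750, so the payment is 367,000 × 0.0043750 / (1 − 1.0043750^−120) = $3,937.61.
Total outlay = 24 × $3,937.61 + $5,505.00 = $100,007.64.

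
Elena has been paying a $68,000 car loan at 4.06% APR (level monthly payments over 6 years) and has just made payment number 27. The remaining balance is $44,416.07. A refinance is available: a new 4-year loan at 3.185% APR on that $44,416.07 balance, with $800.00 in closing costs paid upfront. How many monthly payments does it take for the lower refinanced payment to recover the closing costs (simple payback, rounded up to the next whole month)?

11 months

Current payment = 68,000 × 4.06%/12 / (1 − (1+0.0033833)^−72) = $1,065.73.
Refinanced payment = 44,416.07 × 0.0026542 / (1 − (1+0.0026542)^−48) = $986.76.
Monthly savings = $1,065.73 − $986.76 = $78.97.
Break-even = $800.00 / $78.97 = 10.13 → 11 months.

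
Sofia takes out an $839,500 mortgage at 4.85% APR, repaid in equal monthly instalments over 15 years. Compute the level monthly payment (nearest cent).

Monthly rate = 4.85%/12 = 0.0040417; payment = 839,500 × 0.0040417 / (1 − (1+0.0040417)^−180) = $6,573.30.

$6,573.30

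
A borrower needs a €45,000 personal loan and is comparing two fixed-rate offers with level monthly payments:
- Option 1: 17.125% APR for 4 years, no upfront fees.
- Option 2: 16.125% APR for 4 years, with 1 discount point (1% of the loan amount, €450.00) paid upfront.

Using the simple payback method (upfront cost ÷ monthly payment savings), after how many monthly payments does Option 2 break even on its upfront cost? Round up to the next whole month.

Option 1: at 17.125% the monthly rate is 0.0142708, so the payment is 45,000 × 0.0142708 / (1 − 1.0142708^−48) = €1,301.39.
Option 2: monthly rate = 16.125%/12 = 0.0134375; payment = 45,000 × 0.0134375 / (1 − (1+0.0134375)^−48) = €1,278.20.
Monthly savings = €1,301.39 − €1,278.20 = €23.19.
Break-even = €450.00 / €23.19 = 19.40 → 20 months.

20 months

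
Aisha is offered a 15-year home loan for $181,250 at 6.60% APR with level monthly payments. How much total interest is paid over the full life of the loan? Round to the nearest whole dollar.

$104,745

At 6.60% the monthly rate is 0.0055000, so the payment is 181,250 × 0.0055000 / (1 − 1.0055000^−180) = $1,588.86.
Total paid = 180 × $1,588.86 = $285,994.80; interest = $285,994.80 − $181,250 = $104,744.80.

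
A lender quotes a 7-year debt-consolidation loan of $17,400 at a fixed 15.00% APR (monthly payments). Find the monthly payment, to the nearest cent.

$335.76

Monthly rate = 15%/12 = 0.0125000; payment = 17,400 × 0.0125000 / (1 − (1+0.0125000)^−84) = $335.76.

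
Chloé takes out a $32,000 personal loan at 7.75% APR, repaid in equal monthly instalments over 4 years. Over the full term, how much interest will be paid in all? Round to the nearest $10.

$5,320

At 7.75% the monthly rate is 0.0064583, so the payment is 32,000 × 0.0064583 / (1 − 1.0064583^−48) = $777.46.
Total paid = 48 × $777.46 = $37,318.08; interest = $37,318.08 − $32,000 = $5,318.08.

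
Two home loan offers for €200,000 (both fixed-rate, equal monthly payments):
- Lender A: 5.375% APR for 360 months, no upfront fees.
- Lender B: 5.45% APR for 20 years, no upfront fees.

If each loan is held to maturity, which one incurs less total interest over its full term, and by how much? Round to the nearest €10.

Lender A: monthly rate = 5.375%/12 = 0.0044792; payment = 200,000 × 0.0044792 / (1 − (1+0.0044792)^−360) = €1,119.94.
Total interest on Lender A = 360 × €1,119.94 − €200,000 = €203,178.40.
Lender B: monthly rate = 5.45%/12 = 0.0045417; payment = 200,000 × 0.0045417 / (1 − (1+0.0045417)^−240) = €1,370.13.
Total interest on Lender B = 240 × €1,370.13 − €200,000 = €128,831.20.
Lender B is lower by €74,347.20.

Lender B by €74,350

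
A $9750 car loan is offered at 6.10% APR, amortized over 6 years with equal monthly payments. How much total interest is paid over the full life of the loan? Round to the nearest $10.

At 6.10% the monthly rate is 0.0050833, so the payment is 9,750 × 0.0050833 / (1 − 1.0050833^−72) = $162.05.
Total paid = 72 × $162.05 = $11,667.60; interest = $11,667.60 − $9,750 = $1,917.60.

$1,920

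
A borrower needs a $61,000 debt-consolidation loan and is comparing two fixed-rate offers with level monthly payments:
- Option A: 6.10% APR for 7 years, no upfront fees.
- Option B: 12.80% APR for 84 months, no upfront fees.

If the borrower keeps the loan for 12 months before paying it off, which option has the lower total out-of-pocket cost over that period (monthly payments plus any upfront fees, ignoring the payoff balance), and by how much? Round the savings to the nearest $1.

Option A by $2,508

Option A: at 6.10% the monthly rate is 0.0050833, so the payment is 61,000 × 0.0050833 / (1 − 1.0050833^−84) = $894.05.
Option B: monthly rate = 12.8%/12 = 0.0106667; payment = 61,000 × 0.0106667 / (1 − (1+0.0106667)^−84) = $1,103.09.
Over 12 months: Option A costs 12 × $894.05 = $10,728.60; Option B costs 12 × $1,103.09 = $13,237.08.
Option A is cheaper by $13,237.08 − $10,728.60 = $2,508.48.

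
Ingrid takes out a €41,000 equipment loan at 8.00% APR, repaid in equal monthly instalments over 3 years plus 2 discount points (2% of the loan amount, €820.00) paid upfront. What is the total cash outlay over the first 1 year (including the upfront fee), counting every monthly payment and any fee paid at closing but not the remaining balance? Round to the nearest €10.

Monthly rate = 8%/12 = 0.0066667; payment = 41,000 × 0.0066667 / (1 − (1+0.0066667)^−36) = €1,284.79.
Total outlay = 12 × €1,284.79 + €820.00 = €16,237.48.

€16,240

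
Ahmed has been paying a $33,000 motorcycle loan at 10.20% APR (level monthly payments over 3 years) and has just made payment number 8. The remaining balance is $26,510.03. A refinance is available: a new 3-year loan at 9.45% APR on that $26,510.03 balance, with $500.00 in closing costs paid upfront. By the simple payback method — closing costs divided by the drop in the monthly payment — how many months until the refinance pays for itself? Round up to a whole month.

3 months

Current payment = 33,000 × 10.2%/12 / (1 − (1+0.0085000)^−36) = $1,067.92.
Refinanced payment = 26,510.03 × 0.0078750 / (1 − (1+0.0078750)^−36) = $848.57.
Monthly savings = $1,067.92 − $848.57 = $219.35.
Break-even = $500.00 / $219.35 = 2.28 → 3 months.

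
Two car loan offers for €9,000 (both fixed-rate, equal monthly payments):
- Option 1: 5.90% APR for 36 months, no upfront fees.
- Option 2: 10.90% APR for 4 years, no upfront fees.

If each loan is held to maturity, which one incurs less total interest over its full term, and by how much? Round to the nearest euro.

Option 1 by €1,302

Option 1: monthly rate = 5.9%/12 = 0.0049167; payment = 9,000 × 0.0049167 / (1 − (1+0.0049167)^−36) = €273.39.
Total interest on Option 1 = 36 × €273.39 − €9,000 = €842.04.
Option 2: at 10.90% the monthly rate is 0.0090833, so the payment is 9,000 × 0.0090833 / (1 − 1.0090833^−48) = €232.17.
Total interest on Option 2 = 48 × €232.17 − €9,000 = €2,144.16.
Option 1 is lower by €1,302.12.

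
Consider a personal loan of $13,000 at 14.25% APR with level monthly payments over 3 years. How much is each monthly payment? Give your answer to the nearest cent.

$445.89

Monthly rate = 14.25%/12 = 0.0118750; payment = 13,000 × 0.0118750 / (1 − (1+0.0118750)^−36) = $445.89.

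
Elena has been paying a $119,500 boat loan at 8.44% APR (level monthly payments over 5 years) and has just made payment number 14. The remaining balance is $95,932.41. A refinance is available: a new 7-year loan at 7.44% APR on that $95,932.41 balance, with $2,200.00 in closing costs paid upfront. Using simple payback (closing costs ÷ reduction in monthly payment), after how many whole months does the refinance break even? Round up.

3 months

Current payment = 119,500 × 8.44%/12 / (1 − (1+0.0070333)^−60) = $2,448.27.
Refinanced payment = 95,932.41 × 0.0062000 / (1 − (1+0.0062000)^−84) = $1,468.60.
Monthly savings = $2,448.27 − $1,468.60 = $979.67.
Break-even = $2,200.00 / $979.67 = 2.25 → 3 months.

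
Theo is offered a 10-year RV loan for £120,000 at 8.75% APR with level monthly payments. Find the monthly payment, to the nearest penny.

Monthly rate = 8.75%/12 = 0.0072917; payment = 120,000 × 0.0072917 / (1 − (1+0.0072917)^−120) = £1,503.92.

£1,503.92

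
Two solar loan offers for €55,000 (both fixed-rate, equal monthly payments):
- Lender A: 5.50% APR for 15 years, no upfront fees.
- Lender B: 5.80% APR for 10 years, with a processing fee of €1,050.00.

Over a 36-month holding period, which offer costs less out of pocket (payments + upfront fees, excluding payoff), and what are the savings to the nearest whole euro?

Lender A: monthly rate = 5.5%/12 = 0.0045833; payment = 55,000 × 0.0045833 / (1 − (1+0.0045833)^−180) = €449.40.
Lender B: at 5.80% the monthly rate is 0.0048333, so the payment is 55,000 × 0.0048333 / (1 − 1.0048333^−120) = €605.10.
Over 36 months: Lender A costs 36 × €449.40 = €16,178.40; Lender B costs 36 × €605.10 + €1,050.00 = €22,833.60.
Lender A is cheaper by €22,833.60 − €16,178.40 = €6,655.20.

Lender A by €6,655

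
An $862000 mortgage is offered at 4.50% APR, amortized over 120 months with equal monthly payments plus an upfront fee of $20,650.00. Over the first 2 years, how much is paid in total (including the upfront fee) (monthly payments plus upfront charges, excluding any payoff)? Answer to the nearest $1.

$235,057

At 4.50% the monthly rate is 0.0037500, so the payment is 862,000 × 0.0037500 / (1 − 1.0037500^−120) = $8,933.63.
Total outlay = 24 × $8,933.63 + $20,650.00 = $235,057.12.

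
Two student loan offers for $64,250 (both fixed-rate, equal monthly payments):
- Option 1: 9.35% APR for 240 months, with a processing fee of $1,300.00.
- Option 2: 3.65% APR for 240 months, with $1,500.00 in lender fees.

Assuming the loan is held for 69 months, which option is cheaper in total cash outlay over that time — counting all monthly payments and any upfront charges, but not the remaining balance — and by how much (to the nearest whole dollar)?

Option 2 by $14,636

Option 1: monthly rate = 9.35%/12 = 0.0077917; payment = 64,250 × 0.0077917 / (1 − (1+0.0077917)^−240) = $592.61.
Option 2: monthly rate = 3.65%/12 = 0.0030417; payment = 64,250 × 0.0030417 / (1 − (1+0.0030417)^−240) = $377.60.
Over 69 months: Option 1 costs 69 × $592.61 + $1,300.00 = $42,190.09; Option 2 costs 69 × $377.60 + $1,500.00 = $27,554.40.
Option 2 is cheaper by $42,190.09 − $27,554.40 = $14,635.69.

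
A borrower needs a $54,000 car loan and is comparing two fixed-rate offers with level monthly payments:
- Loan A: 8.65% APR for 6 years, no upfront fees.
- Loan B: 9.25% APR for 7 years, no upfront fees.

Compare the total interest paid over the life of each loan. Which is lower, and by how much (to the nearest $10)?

Loan A by $4,150

Loan A: monthly rate = 8.65%/12 = 0.0072083; payment = 54,000 × 0.0072083 / (1 − (1+0.0072083)^−72) = $964.03.
Total interest on Loan A = 72 × $964.03 − $54,000 = $15,410.16.
Loan B: monthly rate = 9.25%/12 = 0.0077083; payment = 54,000 × 0.0077083 / (1 − (1+0.0077083)^−84) = $875.68.
Total interest on Loan B = 84 × $875.68 − $54,000 = $19,557.12.
Loan A is lower by $4,146.96.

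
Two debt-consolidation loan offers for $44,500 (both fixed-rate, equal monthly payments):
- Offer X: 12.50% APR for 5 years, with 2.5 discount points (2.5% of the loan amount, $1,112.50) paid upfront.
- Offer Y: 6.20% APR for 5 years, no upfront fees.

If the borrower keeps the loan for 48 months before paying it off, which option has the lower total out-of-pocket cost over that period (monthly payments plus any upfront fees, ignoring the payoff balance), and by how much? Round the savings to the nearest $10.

Offer X: monthly rate = 12.5%/12 = 0.0104167; payment = 44,500 × 0.0104167 / (1 − (1+0.0104167)^−60) = $1,001.16.
Offer Y: monthly rate = 6.2%/12 = 0.0051667; payment = 44,500 × 0.0051667 / (1 − (1+0.0051667)^−60) = $864.45.
Over 48 months: Offer X costs 48 × $1,001.16 + $1,112.50 = $49,168.18; Offer Y costs 48 × $864.45 = $41,493.60.
Offer Y is cheaper by $49,168.18 − $41,493.60 = $7,674.58.

Offer Y by $7,670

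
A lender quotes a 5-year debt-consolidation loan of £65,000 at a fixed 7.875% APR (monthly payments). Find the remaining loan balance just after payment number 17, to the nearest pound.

£49,093

With monthly rate i = 7.875%/12 = 0.0065625, the balance after k of n payments is P · [(1+i)^n − (1+i)^k] / [(1+i)^n − 1].
(1+0.0065625)^60 = 1.48062402 and (1+0.0065625)^17 = 1.11761621, so the balance is 65,000 × (1.48062402 − 1.11761621) / (1.48062402 − 1) = £49,093.48.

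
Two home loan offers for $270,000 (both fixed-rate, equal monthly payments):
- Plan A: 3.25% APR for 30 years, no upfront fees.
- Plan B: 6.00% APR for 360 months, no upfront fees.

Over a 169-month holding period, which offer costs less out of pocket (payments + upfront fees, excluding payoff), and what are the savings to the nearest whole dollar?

Plan A: at 3.25% the monthly rate is 0.0027083, so the payment is 270,000 × 0.0027083 / (1 − 1.0027083^−360) = $1,175.06.
Plan B: at 6.00% the monthly rate is 0.0050000, so the payment is 270,000 × 0.0050000 / (1 − 1.0050000^−360) = $1,618.79.
Over 169 months: Plan A costs 169 × $1,175.06 = $198,585.14; Plan B costs 169 × $1,618.79 = $273,575.51.
Plan A is cheaper by $273,575.51 − $198,585.14 = $74,990.37.

Plan A by $74,990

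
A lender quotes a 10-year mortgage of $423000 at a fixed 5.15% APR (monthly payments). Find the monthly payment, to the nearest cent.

Monthly rate = 5.15%/12 = 0.0042917; payment = 423,000 × 0.0042917 / (1 − (1+0.0042917)^−120) = $4,517.65.

$4,517.65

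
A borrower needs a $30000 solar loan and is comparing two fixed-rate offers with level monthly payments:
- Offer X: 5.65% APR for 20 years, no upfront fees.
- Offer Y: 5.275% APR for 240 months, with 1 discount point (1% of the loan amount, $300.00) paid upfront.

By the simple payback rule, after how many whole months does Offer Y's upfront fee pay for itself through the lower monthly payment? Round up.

48 months

Offer X: at 5.65% the monthly rate is 0.0047083, so the payment is 30,000 × 0.0047083 / (1 − 1.0047083^−240) = $208.92.
Offer Y: at 5.275% the monthly rate is 0.0043958, so the payment is 30,000 × 0.0043958 / (1 − 1.0043958^−240) = $202.57.
Monthly savings = $208.92 − $202.57 = $6.35.
Break-even = $300.00 / $6.35 = 47.24 → 48 months.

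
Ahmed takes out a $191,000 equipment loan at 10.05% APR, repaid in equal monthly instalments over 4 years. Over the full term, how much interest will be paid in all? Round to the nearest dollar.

$41,744

Monthly rate = 10.05%/12 = 0.0083750; payment = 191,000 × 0.0083750 / (1 − (1+0.0083750)^−48) = $4,848.84.
Total paid = 48 × $4,848.84 = $232,744.32; interest = $232,744.32 − $191,000 = $41,744.32.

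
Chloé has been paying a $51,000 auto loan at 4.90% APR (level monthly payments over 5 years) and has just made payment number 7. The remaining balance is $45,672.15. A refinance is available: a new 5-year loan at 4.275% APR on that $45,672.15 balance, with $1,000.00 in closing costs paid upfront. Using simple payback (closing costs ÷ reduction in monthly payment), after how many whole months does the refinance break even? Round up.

Current payment = 51,000 × 4.9%/12 / (1 − (1+0.0040833)^−60) = $960.10.
Refinanced payment = 45,672.15 × 0.0035625 / (1 − (1+0.0035625)^−60) = $846.80.
Monthly savings = $960.10 − $846.80 = $113.30.
Break-even = $1,000.00 / $113.30 = 8.83 → 9 months.

9 months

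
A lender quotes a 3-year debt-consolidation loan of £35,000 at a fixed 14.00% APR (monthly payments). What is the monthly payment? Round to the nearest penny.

£1,196.22

At 14.00% the monthly rate is 0.0116667, so the payment is 35,000 × 0.0116667 / (1 − 1.0116667^−36) = £1,196.22.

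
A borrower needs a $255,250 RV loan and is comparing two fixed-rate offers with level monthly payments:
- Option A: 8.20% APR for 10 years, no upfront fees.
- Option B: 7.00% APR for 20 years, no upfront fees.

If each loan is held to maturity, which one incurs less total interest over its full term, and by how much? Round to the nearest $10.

Option A: at 8.20% the monthly rate is 0.0068333, so the payment is 255,250 × 0.0068333 / (1 − 1.0068333^−120) = $3,123.93.
Total interest on Option A = 120 × $3,123.93 − $255,250 = $119,621.60.
Option B: at 7.00% the monthly rate is 0.0058333, so the payment is 255,250 × 0.0058333 / (1 − 1.0058333^−240) = $1,978.95.
Total interest on Option B = 240 × $1,978.95 − $255,250 = $219,698.00.
Option A is lower by $100,076.40.

Option A by $100,080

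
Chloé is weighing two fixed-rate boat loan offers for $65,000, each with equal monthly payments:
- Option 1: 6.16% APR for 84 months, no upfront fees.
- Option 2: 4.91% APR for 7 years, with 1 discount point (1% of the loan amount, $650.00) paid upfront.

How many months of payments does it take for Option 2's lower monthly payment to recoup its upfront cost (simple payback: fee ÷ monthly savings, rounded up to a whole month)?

17 months

Option 1: at 6.16% the monthly rate is 0.0051333, so the payment is 65,000 × 0.0051333 / (1 − 1.0051333^−84) = $954.55.
Option 2: at 4.91% the monthly rate is 0.0040917, so the payment is 65,000 × 0.0040917 / (1 − 1.0040917^−84) = $915.96.
Monthly savings = $954.55 − $915.96 = $38.59.
Break-even = $650.00 / $38.59 = 16.84 → 17 months.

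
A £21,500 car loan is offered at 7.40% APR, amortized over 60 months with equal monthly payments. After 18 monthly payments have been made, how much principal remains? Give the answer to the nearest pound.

With monthly rate i = 7.4%/12 = 0.0061667, the balance after k of n payments is P · [(1+i)^n − (1+i)^k] / [(1+i)^n − 1].
(1+0.0061667)^60 = 1.44609068 and (1+0.0061667)^18 = 1.11701411, so the balance is 21,500 × (1.44609068 − 1.11701411) / (1.44609068 − 1) = £15,860.33.

£15,860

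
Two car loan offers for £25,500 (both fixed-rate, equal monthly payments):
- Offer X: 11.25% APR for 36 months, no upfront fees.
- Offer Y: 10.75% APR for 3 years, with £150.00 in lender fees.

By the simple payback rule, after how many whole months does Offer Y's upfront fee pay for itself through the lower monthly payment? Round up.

25 months

Offer X: monthly rate = 11.25%/12 = 0.0093750; payment = 25,500 × 0.0093750 / (1 − (1+0.0093750)^−36) = £837.86.
Offer Y: at 10.75% the monthly rate is 0.0089583, so the payment is 25,500 × 0.0089583 / (1 − 1.0089583^−36) = £831.82.
Monthly savings = £837.86 − £831.82 = £6.04.
Break-even = £150.00 / £6.04 = 24.83 → 25 months.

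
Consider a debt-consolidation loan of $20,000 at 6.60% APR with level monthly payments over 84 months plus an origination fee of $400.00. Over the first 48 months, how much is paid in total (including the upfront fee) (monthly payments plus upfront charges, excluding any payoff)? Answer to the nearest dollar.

$14,702

At 6.60% the monthly rate is 0.0055000, so the payment is 20,000 × 0.0055000 / (1 − 1.0055000^−84) = $297.96.
Total outlay = 48 × $297.96 + $400.00 = $14,702.08.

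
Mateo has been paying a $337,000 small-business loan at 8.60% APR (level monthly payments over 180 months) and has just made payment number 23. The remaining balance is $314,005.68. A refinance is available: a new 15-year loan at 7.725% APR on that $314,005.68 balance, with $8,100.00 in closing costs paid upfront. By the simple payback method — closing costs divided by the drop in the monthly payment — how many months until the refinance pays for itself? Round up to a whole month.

21 months

Current payment = 337,000 × 8.6%/12 / (1 − (1+0.0071667)^−180) = $3,338.36.
Refinanced payment = 314,005.68 × 0.0064375 / (1 − (1+0.0064375)^−180) = $2,951.16.
Monthly savings = $3,338.36 − $2,951.16 = $387.20.
Break-even = $8,100.00 / $387.20 = 20.92 → 21 months.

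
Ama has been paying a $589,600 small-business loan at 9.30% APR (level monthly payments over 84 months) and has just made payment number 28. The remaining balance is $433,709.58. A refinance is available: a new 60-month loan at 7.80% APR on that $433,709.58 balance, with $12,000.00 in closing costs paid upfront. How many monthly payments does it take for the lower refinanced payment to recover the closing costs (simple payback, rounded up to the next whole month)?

Current payment = 589,600 × 9.3%/12 / (1 − (1+0.0077500)^−84) = $9,576.13.
Refinanced payment = 433,709.58 × 0.0065000 / (1 − (1+0.0065000)^−60) = $8,752.61.
Monthly savings = $9,576.13 − $8,752.61 = $823.52.
Break-even = $12,000.00 / $823.52 = 14.57 → 15 months.

15 months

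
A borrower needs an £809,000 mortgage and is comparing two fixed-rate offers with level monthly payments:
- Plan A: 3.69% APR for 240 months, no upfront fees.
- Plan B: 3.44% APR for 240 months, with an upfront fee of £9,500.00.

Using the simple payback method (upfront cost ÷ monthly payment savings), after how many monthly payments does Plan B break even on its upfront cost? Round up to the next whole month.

Plan A: monthly rate = 3.69%/12 = 0.0030750; payment = 809,000 × 0.0030750 / (1 − (1+0.0030750)^−240) = £4,771.24.
Plan B: monthly rate = 3.44%/12 = 0.0028667; payment = 809,000 × 0.0028667 / (1 − (1+0.0028667)^−240) = £4,666.97.
Monthly savings = £4,771.24 − £4,666.97 = £104.27.
Break-even = £9,500.00 / £104.27 = 91.11 → 92 months.

92 months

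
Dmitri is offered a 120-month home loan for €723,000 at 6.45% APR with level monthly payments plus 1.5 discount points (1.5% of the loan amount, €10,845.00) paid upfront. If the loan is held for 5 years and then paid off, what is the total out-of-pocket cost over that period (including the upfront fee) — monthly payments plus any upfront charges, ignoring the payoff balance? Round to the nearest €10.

€502,310

Monthly rate = 6.45%/12 = 0.0053750; payment = 723,000 × 0.0053750 / (1 − (1+0.0053750)^−120) = €8,191.14.
Total outlay = 60 × €8,191.14 + €10,845.00 = €502,313.40.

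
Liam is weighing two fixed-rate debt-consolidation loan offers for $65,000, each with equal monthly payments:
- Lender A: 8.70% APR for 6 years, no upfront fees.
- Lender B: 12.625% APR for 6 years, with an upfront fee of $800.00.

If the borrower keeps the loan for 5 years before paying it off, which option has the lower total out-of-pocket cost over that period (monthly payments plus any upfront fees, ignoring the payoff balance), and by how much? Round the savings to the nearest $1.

Lender A by $8,599

Lender A: at 8.70% the monthly rate is 0.0072500, so the payment is 65,000 × 0.0072500 / (1 − 1.0072500^−72) = $1,162.01.
Lender B: at 12.625% the monthly rate is 0.0105208, so the payment is 65,000 × 0.0105208 / (1 − 1.0105208^−72) = $1,291.99.
Over 60 months: Lender A costs 60 × $1,162.01 = $69,720.60; Lender B costs 60 × $1,291.99 + $800.00 = $78,319.40.
Lender A is cheaper by $78,319.40 − $69,720.60 = $8,598.80.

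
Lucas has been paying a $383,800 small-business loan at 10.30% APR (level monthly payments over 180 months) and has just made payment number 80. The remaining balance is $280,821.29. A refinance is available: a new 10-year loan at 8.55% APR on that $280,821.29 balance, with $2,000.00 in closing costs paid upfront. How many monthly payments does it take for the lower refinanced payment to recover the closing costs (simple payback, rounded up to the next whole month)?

3 months

Current payment = 383,800 × 10.3%/12 / (1 − (1+0.0085833)^−180) = $4,195.06.
Refinanced payment = 280,821.29 × 0.0071250 / (1 − (1+0.0071250)^−120) = $3,489.30.
Monthly savings = $4,195.06 − $3,489.30 = $705.76.
Break-even = $2,000.00 / $705.76 = 2.83 → 3 months.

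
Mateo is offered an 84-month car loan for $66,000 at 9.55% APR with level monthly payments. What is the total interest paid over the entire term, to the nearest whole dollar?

$24,753

Monthly rate = 9.55%/12 = 0.0079583; payment = 66,000 × 0.0079583 / (1 − (1+0.0079583)^−84) = $1,080.39.
Total paid = 84 × $1,080.39 = $90,752.76; interest = $90,752.76 − $66,000 = $24,752.76.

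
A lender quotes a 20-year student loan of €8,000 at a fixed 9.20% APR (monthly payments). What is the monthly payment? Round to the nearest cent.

€73.01

Monthly rate = 9.2%/12 = 0.0076667; payment = 8,000 × 0.0076667 / (1 − (1+0.0076667)^−240) = €73.01.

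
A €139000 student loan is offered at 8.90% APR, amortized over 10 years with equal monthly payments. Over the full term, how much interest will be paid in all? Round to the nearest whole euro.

Monthly rate = 8.9%/12 = 0.0074167; payment = 139,000 × 0.0074167 / (1 − (1+0.0074167)^−120) = €1,753.28.
Total paid = 120 × €1,753.28 = €210,393.60; interest = €210,393.60 − €139,000 = €71,393.60.

€71,394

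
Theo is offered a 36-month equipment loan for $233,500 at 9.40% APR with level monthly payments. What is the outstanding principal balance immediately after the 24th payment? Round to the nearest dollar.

With monthly rate i = 9.4%/12 = 0.0078333, the balance after k of n payments is P · [(1+i)^n − (1+i)^k] / [(1+i)^n − 1].
(1+0.0078333)^36 = 1.32432280 and (1+0.0078333)^24 = 1.20594982, so the balance is 233,500 × (1.32432280 − 1.20594982) / (1.32432280 − 1) = $85,224.01.

$85,224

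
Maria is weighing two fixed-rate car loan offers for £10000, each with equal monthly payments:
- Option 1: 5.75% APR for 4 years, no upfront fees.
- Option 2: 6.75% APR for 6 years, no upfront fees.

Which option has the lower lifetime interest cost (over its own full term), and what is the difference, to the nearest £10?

Option 1 by £970

Option 1: at 5.75% the monthly rate is 0.0047917, so the payment is 10,000 × 0.0047917 / (1 − 1.0047917^−48) = £233.71.
Total interest on Option 1 = 48 × £233.71 − £10,000 = £1,218.08.
Option 2: monthly rate = 6.75%/12 = 0.0056250; payment = 10,000 × 0.0056250 / (1 − (1+0.0056250)^−72) = £169.29.
Total interest on Option 2 = 72 × £169.29 − £10,000 = £2,188.88.
Option 1 is lower by £970.80.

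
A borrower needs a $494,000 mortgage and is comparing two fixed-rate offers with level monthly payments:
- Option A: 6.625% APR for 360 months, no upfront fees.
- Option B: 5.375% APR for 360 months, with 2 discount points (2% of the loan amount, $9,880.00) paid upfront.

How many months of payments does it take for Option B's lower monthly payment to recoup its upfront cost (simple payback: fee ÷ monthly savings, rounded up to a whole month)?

25 months

Option A: at 6.625% the monthly rate is 0.0055208, so the payment is 494,000 × 0.0055208 / (1 − 1.0055208^−360) = $3,163.14.
Option B: at 5.375% the monthly rate is 0.0044792, so the payment is 494,000 × 0.0044792 / (1 − 1.0044792^−360) = $2,766.26.
Monthly savings = $3,163.14 − $2,766.26 = $396.88.
Break-even = $9,880.00 / $396.88 = 24.89 → 25 months.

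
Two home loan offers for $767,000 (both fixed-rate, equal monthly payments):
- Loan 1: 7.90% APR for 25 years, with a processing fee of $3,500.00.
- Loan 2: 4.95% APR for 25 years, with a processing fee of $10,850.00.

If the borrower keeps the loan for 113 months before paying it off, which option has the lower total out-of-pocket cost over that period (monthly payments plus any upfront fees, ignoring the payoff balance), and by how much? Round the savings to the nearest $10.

Loan 2 by $151,710

Loan 1: at 7.90% the monthly rate is 0.0065833, so the payment is 767,000 × 0.0065833 / (1 − 1.0065833^−300) = $5,869.11.
Loan 2: monthly rate = 4.95%/12 = 0.0041250; payment = 767,000 × 0.0041250 / (1 − (1+0.0041250)^−300) = $4,461.49.
Over 113 months: Loan 1 costs 113 × $5,869.11 + $3,500.00 = $666,709.43; Loan 2 costs 113 × $4,461.49 + $10,850.00 = $514,998.37.
Loan 2 is cheaper by $666,709.43 − $514,998.37 = $151,711.06.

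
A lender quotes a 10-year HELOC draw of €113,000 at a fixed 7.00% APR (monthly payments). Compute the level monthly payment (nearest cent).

Monthly rate = 7%/12 = 0.0058333; payment = 113,000 × 0.0058333 / (1 − (1+0.0058333)^−120) = €1,312.03.

€1,312.03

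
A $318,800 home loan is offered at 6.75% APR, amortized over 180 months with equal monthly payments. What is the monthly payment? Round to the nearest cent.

$2,821.09

At 6.75% the monthly rate is 0.0056250, so the payment is 318,800 × 0.0056250 / (1 − 1.0056250^−180) = $2,821.09.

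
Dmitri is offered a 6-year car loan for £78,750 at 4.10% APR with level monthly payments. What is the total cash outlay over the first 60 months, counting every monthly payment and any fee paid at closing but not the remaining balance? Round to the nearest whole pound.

£74,139

At 4.10% the monthly rate is 0.0034167, so the payment is 78,750 × 0.0034167 / (1 − 1.0034167^−72) = £1,235.65.
Total outlay = 60 × £1,235.65 = £74,139.00.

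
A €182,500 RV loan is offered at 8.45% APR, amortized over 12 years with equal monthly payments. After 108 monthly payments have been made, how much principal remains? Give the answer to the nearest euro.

With monthly rate i = 8.45%/12 = 0.0070417, the balance after k of n payments is P · [(1+i)^n − (1+i)^k] / [(1+i)^n − 1].
(1+0.0070417)^144 = 2.74682733 and (1+0.0070417)^108 = 2.13365167, so the balance is 182,500 × (2.74682733 − 2.13365167) / (2.74682733 − 1) = €64,061.60.

€64,062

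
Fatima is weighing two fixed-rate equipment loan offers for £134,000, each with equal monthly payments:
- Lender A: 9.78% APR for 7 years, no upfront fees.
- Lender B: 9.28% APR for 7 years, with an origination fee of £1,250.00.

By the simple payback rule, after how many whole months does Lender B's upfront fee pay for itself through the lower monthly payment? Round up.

Lender A: monthly rate = 9.78%/12 = 0.0081500; payment = 134,000 × 0.0081500 / (1 − (1+0.0081500)^−84) = £2,209.36.
Lender B: monthly rate = 9.28%/12 = 0.0077333; payment = 134,000 × 0.0077333 / (1 − (1+0.0077333)^−84) = £2,175.03.
Monthly savings = £2,209.36 − £2,175.03 = £34.33.
Break-even = £1,250.00 / £34.33 = 36.41 → 37 months.

37 months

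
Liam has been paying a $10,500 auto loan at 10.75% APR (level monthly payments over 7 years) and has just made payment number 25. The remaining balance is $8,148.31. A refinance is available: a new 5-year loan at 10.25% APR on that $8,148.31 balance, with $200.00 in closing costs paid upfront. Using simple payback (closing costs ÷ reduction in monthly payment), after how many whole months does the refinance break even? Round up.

47 months

Current payment = 10,500 × 10.75%/12 / (1 − (1+0.0089583)^−84) = $178.41.
Refinanced payment = 8,148.31 × 0.0085417 / (1 − (1+0.0085417)^−60) = $174.13.
Monthly savings = $178.41 − $174.13 = $4.28.
Break-even = $200.00 / $4.28 = 46.73 → 47 months.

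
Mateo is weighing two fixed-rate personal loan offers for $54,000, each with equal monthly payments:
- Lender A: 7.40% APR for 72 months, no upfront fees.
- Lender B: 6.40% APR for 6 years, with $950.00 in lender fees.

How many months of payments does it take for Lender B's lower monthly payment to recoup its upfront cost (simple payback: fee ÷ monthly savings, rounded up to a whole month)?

Lender A: at 7.40% the monthly rate is 0.0061667, so the payment is 54,000 × 0.0061667 / (1 − 1.0061667^−72) = $931.05.
Lender B: monthly rate = 6.4%/12 = 0.0053333; payment = 54,000 × 0.0053333 / (1 − (1+0.0053333)^−72) = $905.17.
Monthly savings = $931.05 − $905.17 = $25.88.
Break-even = $950.00 / $25.88 = 36.71 → 37 months.

37 months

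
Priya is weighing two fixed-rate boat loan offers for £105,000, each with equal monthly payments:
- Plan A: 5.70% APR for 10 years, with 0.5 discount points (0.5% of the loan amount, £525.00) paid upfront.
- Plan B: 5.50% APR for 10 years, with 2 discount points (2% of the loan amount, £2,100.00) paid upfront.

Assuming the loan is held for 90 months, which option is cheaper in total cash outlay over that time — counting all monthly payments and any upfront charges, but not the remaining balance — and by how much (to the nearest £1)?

Plan A: monthly rate = 5.7%/12 = 0.0047500; payment = 105,000 × 0.0047500 / (1 − (1+0.0047500)^−120) = £1,149.96.
Plan B: at 5.50% the monthly rate is 0.0045833, so the payment is 105,000 × 0.0045833 / (1 − 1.0045833^−120) = £1,139.53.
Over 90 months: Plan A costs 90 × £1,149.96 + £525.00 = £104,021.40; Plan B costs 90 × £1,139.53 + £2,100.00 = £104,657.70.
Plan A is cheaper by £104,657.70 − £104,021.40 = £636.30.

Plan A by £636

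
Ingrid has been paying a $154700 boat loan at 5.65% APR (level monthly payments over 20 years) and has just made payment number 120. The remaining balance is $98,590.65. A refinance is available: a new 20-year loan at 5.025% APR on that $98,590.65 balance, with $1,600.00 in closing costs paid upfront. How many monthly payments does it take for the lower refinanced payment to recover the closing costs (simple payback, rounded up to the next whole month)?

Current payment = 154,700 × 5.65%/12 / (1 − (1+0.0047083)^−240) = $1,077.31.
Refinanced payment = 98,590.65 × 0.0041875 / (1 − (1+0.0041875)^−240) = $652.02.
Monthly savings = $1,077.31 − $652.02 = $425.29.
Break-even = $1,600.00 / $425.29 = 3.76 → 4 months.

4 months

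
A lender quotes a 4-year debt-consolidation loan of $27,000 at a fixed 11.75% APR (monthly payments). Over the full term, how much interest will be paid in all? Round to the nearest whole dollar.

Monthly rate = 11.75%/12 = 0.0097917; payment = 27,000 × 0.0097917 / (1 − (1+0.0097917)^−48) = $707.70.
Total paid = 48 × $707.70 = $33,969.60; interest = $33,969.60 − $27,000 = $6,969.60.

$6,970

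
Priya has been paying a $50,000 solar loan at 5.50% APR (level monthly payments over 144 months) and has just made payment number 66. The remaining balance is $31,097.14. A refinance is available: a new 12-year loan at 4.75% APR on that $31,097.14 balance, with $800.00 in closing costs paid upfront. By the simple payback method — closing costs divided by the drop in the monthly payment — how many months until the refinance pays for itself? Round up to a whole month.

Current payment = 50,000 × 5.5%/12 / (1 − (1+0.0045833)^−144) = $475.09.
Refinanced payment = 31,097.14 × 0.0039583 / (1 − (1+0.0039583)^−144) = $283.73.
Monthly savings = $475.09 − $283.73 = $191.36.
Break-even = $800.00 / $191.36 = 4.18 → 5 months.

5 months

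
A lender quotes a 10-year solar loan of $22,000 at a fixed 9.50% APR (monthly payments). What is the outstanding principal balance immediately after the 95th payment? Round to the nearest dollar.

With monthly rate i = 9.5%/12 = 0.0079167, the balance after k of n payments is P · [(1+i)^n − (1+i)^k] / [(1+i)^n − 1].
(1+0.0079167)^120 = 2.57605540 and (1+0.0079167)^95 = 2.11514201, so the balance is 22,000 × (2.57605540 − 2.11514201) / (2.57605540 − 1) = $6,433.84.

$6,434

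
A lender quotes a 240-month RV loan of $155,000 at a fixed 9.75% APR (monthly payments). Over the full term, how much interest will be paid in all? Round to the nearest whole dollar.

At 9.75% the monthly rate is 0.0081250, so the payment is 155,000 × 0.0081250 / (1 − 1.0081250^−240) = $1,470.20.
Total paid = 240 × $1,470.20 = $352,848.00; interest = $352,848.00 − $155,000 = $197,848.00.

$197,848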